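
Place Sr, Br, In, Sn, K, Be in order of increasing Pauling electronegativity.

Atoms toward the upper right of the periodic table pull bonding electrons most strongly.
These span different periods and groups, so the two trends combine.
Sr > K: the two effects oppose for this pair; the across-period effect wins (0.95 vs 0.82).
Be > Sr: they share group 2; the group trend gives Be the larger value.
In > Be: period and group pull opposite ways; the across-period shift dominates (1.78 vs 1.57).
Sn > In: Sn lies to the right of In in period 5, so the across-period effect alone puts Sn higher.
Br > Sn: relative to Sn, both the across-period and down-group shifts push Br's electronegativity up.
Approximate values (Pauling): Be 1.57, K 0.82, Br 2.96, Sr 0.95, In 1.78, Sn 1.96.
So from lowest to highest: K < Sr < Be < In < Sn < Br.

K < Sr < Be < In < Sn < Br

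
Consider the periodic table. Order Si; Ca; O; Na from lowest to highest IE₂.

Ca < Si < O < Na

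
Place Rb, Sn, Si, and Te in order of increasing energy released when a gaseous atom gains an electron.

Si is in period 3, group 14; Rb is in period 5, group 1; Sn is in period 5, group 14; Te is in period 5, group 16.
Electron affinity generally becomes more exothermic across a period toward the halogens and less exothermic down a group.
These span different periods and groups, so the two trends combine.
Sn > Rb: both are in period 5; the period trend gives Sn the larger value.
Si > Sn: Si sits above Sn in group 14, so the down-group effect alone puts Si higher.
Te > Si: the two effects oppose for this pair; the across-period effect wins (190 vs 134 kJ/mol).
Approximate values (kJ/mol): Si 134, Rb 47, Sn 107, Te 190.
So from lowest to highest: Rb < Sn < Si < Te.

Rb < Sn < Si < Te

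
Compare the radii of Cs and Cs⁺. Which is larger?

Cs

Forming Cs⁺ removes 1 electron from Cs. Fewer electrons for the same nuclear charge means less shielding and a higher Z_eff on the remaining electrons, and for main-group metals the entire outer shell is lost.
A cation is smaller than its parent atom: Cs⁺ < Cs.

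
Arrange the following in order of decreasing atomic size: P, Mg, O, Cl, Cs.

O is in period 2, group 16; Mg is in period 3, group 2; P is in period 3, group 15; Cl is in period 3, group 17; Cs is in period 6, group 1.
Moving right in a period, electrons are added to the same shell under a stronger nuclear pull, so atoms get smaller; moving down, a new shell is opened and atoms get larger.
These span different periods and groups, so the two trends combine.
Cl > O: the two effects oppose for this pair; the down-group effect wins (99 vs 63 pm).
P > Cl: both are in period 3; the period trend gives P the larger value.
Mg > P: Mg lies to the left of P in period 3, so the across-period effect alone puts Mg larger.
Cs > Mg: relative to Mg, both the across-period and down-group shifts push Cs's atomic radius up.
Tabulated atomic radius (pm): O 63, Mg 139, P 111, Cl 99, Cs 232.
So from largest to smallest: Cs > Mg > P > Cl > O.

Cs > Mg > P > Cl > O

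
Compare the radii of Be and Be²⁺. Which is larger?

Forming Be²⁺ removes 2 electrons from Be. Fewer electrons for the same nuclear charge means less shielding and a higher Z_eff on the remaining electrons, and for main-group metals the entire outer shell is lost.
A cation is smaller than its parent atom: Be²⁺ < Be.

Be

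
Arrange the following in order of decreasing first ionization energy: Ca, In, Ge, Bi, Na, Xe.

Na is in period 3, group 1; Ca is in period 4, group 2; Ge is in period 4, group 14; In is in period 5, group 13; Xe is in period 5, group 18; Bi is in period 6, group 15.
First ionization energy rises across a period (greater Z_eff holds electrons more tightly) and falls down a group (valence electrons are farther from the nucleus).
These span different periods and groups, so the two trends combine.
In > Na: the two effects oppose for this pair; the across-period effect wins (558 vs 496 kJ/mol).
Ca > In: period and group pull opposite ways; the down-group shift dominates (590 vs 558 kJ/mol).
Bi > Ca: the two effects oppose for this pair; the across-period effect wins (703 vs 590 kJ/mol).
Ge > Bi: period and group pull opposite ways; the down-group shift dominates (762 vs 703 kJ/mol).
Xe > Ge: period and group pull opposite ways; the across-period shift dominates (1170 vs 762 kJ/mol).
For reference (kJ/mol): Na 496, Ca 590, Ge 762, In 558, Xe 1170, Bi 703.
So from highest to lowest: Xe > Ge > Bi > Ca > In > Na.

Xe > Ge > Bi > Ca > In > Na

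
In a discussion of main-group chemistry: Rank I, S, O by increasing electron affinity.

O is in period 2, group 16; S is in period 3, group 16; I is in period 5, group 17.
Electron affinity generally becomes more exothermic across a period toward the halogens and less exothermic down a group.
Neither a single period nor a single group — weigh both effects.
S > O: this pair runs against the simple trend — see the exception note.
I > S: the two effects oppose for this pair; the across-period effect wins (295 vs 200 kJ/mol).
Note the exception: S has a higher electron affinity than O, contrary to the simple trend — the compact 2p subshell of O repels the added electron more than S's larger 3p does.
For reference (kJ/mol): O 141, S 200, I 295.
So from lowest to highest: O < S < I.

O < S < I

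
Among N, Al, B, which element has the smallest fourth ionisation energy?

N

Consider each +3 ion: N³⁺ still has 2 valence electrons; Al³⁺ is the bare [Ne] core; B³⁺ is the bare [He] core.
Pulling an electron out of a noble-gas core costs far more than removing a remaining valence electron, so Al and B sit at the high end of IE_4.
Approximate IE_4 values (kJ/mol): N 7475, Al 11577, B 25026.
So the fourth ionization energies run N < Al < B.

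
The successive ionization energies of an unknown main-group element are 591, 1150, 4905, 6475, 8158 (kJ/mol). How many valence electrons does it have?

Look for the largest jump between consecutive ionization energies: IE3/IE2 ≈ 4.3, far larger than any earlier ratio.
That jump marks the point where a core electron is being removed. So the atom has 2 valence electrons.

2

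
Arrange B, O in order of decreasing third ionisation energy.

O > B

IE_3 is the cost of taking one more electron from the +2 cation: B²⁺ still has 1 valence electron; O²⁺ still has 4 valence electrons.
All are still removing valence electrons, so compare the +2 ions as you would atoms: IE_3 generally rises across a period (higher Z_eff) and falls down a group (larger shell), subject to the usual subshell exceptions.
Valence configurations: B²⁺ [He]2s¹, O²⁺ [He]2s²2p².
Tabulated IE_3 (kJ/mol): B 3660, O 5300.
So the third ionization energies run B < O.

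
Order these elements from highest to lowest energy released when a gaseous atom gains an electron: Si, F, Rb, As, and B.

F, Si, As, Rb, B

B is in period 2, group 13; F is in period 2, group 17; Si is in period 3, group 14; As is in period 4, group 15; Rb is in period 5, group 1.
EA tends to increase across a period and decrease down a group, though the pattern is less regular than for IE or radius.
Neither a single period nor a single group — weigh both effects.
Rb > B: this pair runs against the simple trend — see the exception note.
As > Rb: both effects reinforce here, so As is clearly the higher of the two.
Si > As: period and group pull opposite ways; the down-group shift dominates (134 vs 78 kJ/mol).
F > Si: relative to Si, both the across-period and down-group shifts push F's electron affinity up.
Note the exception: Rb has a higher electron affinity than B, contrary to the simple trend — B's ns²np¹ configuration gives only a small electron affinity — the sparsely filled np subshell binds an added electron weakly.
For reference (kJ/mol): B 27, F 328, Si 134, As 78, Rb 47.
So from highest to lowest: F > Si > As > Rb > B.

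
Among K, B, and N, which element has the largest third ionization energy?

N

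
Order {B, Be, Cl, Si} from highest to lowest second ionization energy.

Consider each +1 ion: B⁺ still has 2 valence electrons; Be⁺ still has 1 valence electron; Cl⁺ still has 6 valence electrons; Si⁺ still has 3 valence electrons.
All are still removing valence electrons, so compare the +1 ions as you would atoms: IE_2 generally rises across a period (higher Z_eff) and falls down a group (larger shell), subject to the usual subshell exceptions.
Valence configurations: B⁺ [He]2s², Be⁺ [He]2s¹, Cl⁺ [Ne]3s²3p⁴, Si⁺ [Ne]3s²3p¹.
Tabulated IE_2 (kJ/mol): B 2427, Be 1757, Cl 2298, Si 1577.
Overall IE_2 order: Si < Be < Cl < B.

B, Cl, Be, Si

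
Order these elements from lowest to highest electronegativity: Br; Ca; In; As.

Ca < In < As < Br

Smaller atoms with higher effective nuclear charge are more electronegative.
These span different periods and groups, so the two trends combine.
In > Ca: the two effects oppose for this pair; the across-period effect wins (1.78 vs 1.00).
As > In: relative to In, both the across-period and down-group shifts push As's electronegativity up.
Br > As: Br lies to the right of As in period 4, so the across-period effect alone puts Br higher.
For reference (Pauling): Ca 1.00, As 2.18, Br 2.96, In 1.78.
So from lowest to highest: Ca < In < As < Br.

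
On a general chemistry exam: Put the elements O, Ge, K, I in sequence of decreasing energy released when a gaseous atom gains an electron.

Atoms with high Z_eff and room in the valence shell (especially the halogens) have the most exothermic electron affinities.
These span different periods and groups, so the two trends combine.
Ge > K: both are in period 4; the period trend gives Ge the larger value.
O > Ge: relative to Ge, both the across-period and down-group shifts push O's electron affinity up.
I > O: period and group pull opposite ways; the across-period shift dominates (295 vs 141 kJ/mol).
Approximate values (kJ/mol): O 141, K 48, Ge 119, I 295.
So from highest to lowest: I > O > Ge > K.

I > O > Ge > K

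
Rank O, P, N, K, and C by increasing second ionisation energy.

The second ionization energy removes an electron from the +1 ion. For each element: O⁺ still has 5 valence electrons; P⁺ still has 4 valence electrons; N⁺ still has 4 valence electrons; K⁺ is the bare [Ar] core; C⁺ still has 3 valence electrons.
Usually core removal costs more than valence removal, but here the competition is close: a tightly held n=2 valence electron can cost more to remove than an n=3 core electron, so the actual values have to decide it.
Valence configurations: O⁺ [He]2s²2p³, P⁺ [Ne]3s²3p², N⁺ [He]2s²2p², C⁺ [He]2s²2p¹.
Approximate IE_2 values (kJ/mol): O 3388, P 1907, N 2856, K 3052, C 2353.
Putting it together, IE_2: P < C < N < K < O.

P < C < N < K < O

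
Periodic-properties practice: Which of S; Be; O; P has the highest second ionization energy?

O

The second ionization energy removes an electron from the +1 ion. For each element: S⁺ still has 5 valence electrons; Be⁺ still has 1 valence electron; O⁺ still has 5 valence electrons; P⁺ still has 4 valence electrons.
All are still removing valence electrons, so compare the +1 ions as you would atoms: IE_2 generally rises across a period (higher Z_eff) and falls down a group (larger shell), subject to the usual subshell exceptions.
Valence configurations: S⁺ [Ne]3s²3p³, Be⁺ [He]2s¹, O⁺ [He]2s²2p³, P⁺ [Ne]3s²3p².
Tabulated IE_2 (kJ/mol): S 2252, Be 1757, O 3388, P 1907.
Putting it together, IE_2: Be < P < S < O.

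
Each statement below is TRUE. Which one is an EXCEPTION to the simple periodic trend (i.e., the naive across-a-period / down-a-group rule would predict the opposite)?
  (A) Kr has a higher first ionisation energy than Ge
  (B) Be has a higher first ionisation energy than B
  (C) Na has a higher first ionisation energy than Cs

The general trend: first ionisation energy increases across a period and decreases down a group.
(A) Kr (period 4, group 18) vs Ge (period 4, group 14): the stated order agrees with the simple trend.
(B) Be (period 2, group 2) vs B (period 2, group 13): the stated order contradicts the simple trend.
(C) Na (period 3, group 1) vs Cs (period 6, group 1): the stated order agrees with the simple trend.
The exception is (B): removing B's lone 2p electron is easier than breaking Be's filled 2s².

(B)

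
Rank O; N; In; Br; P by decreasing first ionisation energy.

N, O, Br, P, In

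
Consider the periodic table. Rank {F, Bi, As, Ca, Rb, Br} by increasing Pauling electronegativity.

Rb < Ca < Bi < As < Br < F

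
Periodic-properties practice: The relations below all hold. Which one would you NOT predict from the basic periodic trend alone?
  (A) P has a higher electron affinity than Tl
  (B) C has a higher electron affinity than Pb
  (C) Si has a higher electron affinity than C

(C)

The general trend: electron affinity increases across a period and decreases down a group.
(A) P (period 3, group 15) vs Tl (period 6, group 13): the stated order agrees with the simple trend.
(B) C (period 2, group 14) vs Pb (period 6, group 14): the stated order agrees with the simple trend.
(C) Si (period 3, group 14) vs C (period 2, group 14): the stated order contradicts the simple trend.
The exception is (C): Si's larger, more diffuse 3p orbitals accept an added electron slightly more readily than C's compact 2p.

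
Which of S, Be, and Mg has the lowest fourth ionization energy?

S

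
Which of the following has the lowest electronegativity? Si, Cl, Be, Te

Be

EN rises left→right (higher Z_eff, smaller atoms) and falls top→bottom (larger, more shielded atoms).
Neither a single period nor a single group — weigh both effects.
Si > Be: the two effects oppose for this pair; the across-period effect wins (1.90 vs 1.57).
Te > Si: period and group pull opposite ways; the across-period shift dominates (2.10 vs 1.90).
Cl > Te: both effects reinforce here, so Cl is clearly the higher of the two.
Approximate values (Pauling): Be 1.57, Si 1.90, Cl 3.16, Te 2.10.
The lowest electronegativity among these belongs to Be.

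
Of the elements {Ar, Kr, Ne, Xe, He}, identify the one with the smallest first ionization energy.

Xe

First ionization energy rises across a period (greater Z_eff holds electrons more tightly) and falls down a group (valence electrons are farther from the nucleus).
All are in group 18, so first ionization energy increases up the group.
The smallest first ionization energy among these belongs to Xe.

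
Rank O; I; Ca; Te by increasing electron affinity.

Ca < O < Te < I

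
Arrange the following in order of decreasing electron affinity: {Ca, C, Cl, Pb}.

Cl > C > Pb > Ca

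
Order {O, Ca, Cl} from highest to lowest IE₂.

O > Cl > Ca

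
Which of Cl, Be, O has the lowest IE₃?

The third ionization energy removes an electron from the +2 ion. For each element: Cl²⁺ still has 5 valence electrons; Be²⁺ is the bare [He] core; O²⁺ still has 4 valence electrons.
Pulling an electron out of a noble-gas core costs far more than removing a remaining valence electron, so Be sits at the high end of IE_3.
Valence configurations: Cl²⁺ [Ne]3s²3p³, O²⁺ [He]2s²2p².
Approximate IE_3 values (kJ/mol): Cl 3822, Be 14849, O 5300.
Hence IE_3: Cl < O < Be.

Cl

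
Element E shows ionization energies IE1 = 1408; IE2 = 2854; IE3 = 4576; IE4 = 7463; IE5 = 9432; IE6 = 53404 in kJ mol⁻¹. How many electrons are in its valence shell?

5

Look for the largest jump between consecutive ionization energies: IE6/IE5 ≈ 5.7, far larger than any earlier ratio.
That jump marks the point where a core electron is being removed. So the atom has 5 valence electrons.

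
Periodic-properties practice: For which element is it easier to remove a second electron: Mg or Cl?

Mg

IE_2 is the cost of taking one more electron from the +1 cation: Mg⁺ still has 1 valence electron; Cl⁺ still has 6 valence electrons.
All are still removing valence electrons, so compare the +1 ions as you would atoms: IE_2 generally rises across a period (higher Z_eff) and falls down a group (larger shell), subject to the usual subshell exceptions.
Valence configurations: Mg⁺ [Ne]3s¹, Cl⁺ [Ne]3s²3p⁴.
Tabulated IE_2 (kJ/mol): Mg 1451, Cl 2298.
Putting it together, IE_2: Mg < Cl.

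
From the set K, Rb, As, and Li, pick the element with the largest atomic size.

Rb

Li is in period 2, group 1; K is in period 4, group 1; As is in period 4, group 15; Rb is in period 5, group 1.
Atomic radius shrinks across a period as nuclear charge pulls the same shell inward, and grows down a group as new shells are added.
Neither a single period nor a single group — weigh both effects.
Li > As: the two effects oppose for this pair; the across-period effect wins (133 vs 121 pm).
K > Li: they share group 1; the group trend gives K the larger value.
Rb > K: they share group 1; the group trend gives Rb the larger value.
For reference (pm): Li 133, K 196, As 121, Rb 210.
The largest atomic size among these belongs to Rb.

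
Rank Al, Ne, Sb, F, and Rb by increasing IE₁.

First ionization energy rises across a period (greater Z_eff holds electrons more tightly) and falls down a group (valence electrons are farther from the nucleus).
Here both period and group differ, so the two effects have to be weighed against each other.
Al > Rb: both effects reinforce here, so Al is clearly the higher of the two.
Sb > Al: the two effects oppose for this pair; the across-period effect wins (831 vs 578 kJ/mol).
F > Sb: relative to Sb, both the across-period and down-group shifts push F's first ionization energy up.
Ne > F: Ne lies to the right of F in period 2, so the across-period effect alone puts Ne higher.
For reference (kJ/mol): F 1681, Ne 2081, Al 578, Rb 403, Sb 831.
So from lowest to highest: Rb < Al < Sb < F < Ne.

Rb < Al < Sb < F < Ne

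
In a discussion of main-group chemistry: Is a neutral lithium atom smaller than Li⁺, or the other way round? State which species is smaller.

Forming Li⁺ removes 1 electron from Li. Fewer electrons for the same nuclear charge means less shielding and a higher Z_eff on the remaining electrons, and for main-group metals the entire outer shell is lost.
A cation is smaller than its parent atom: Li⁺ < Li.

Li⁺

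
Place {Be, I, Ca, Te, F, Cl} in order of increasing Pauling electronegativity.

Ca, Be, Te, I, Cl, F

EN rises left→right (higher Z_eff, smaller atoms) and falls top→bottom (larger, more shielded atoms).
These span different periods and groups, so the two trends combine.
Be > Ca: they share group 2; the group trend gives Be the larger value.
Te > Be: period and group pull opposite ways; the across-period shift dominates (2.10 vs 1.57).
I > Te: I lies to the right of Te in period 5, so the across-period effect alone puts I higher.
Cl > I: they share group 17; the group trend gives Cl the larger value.
F > Cl: they share group 17; the group trend gives F the larger value.
Approximate values (Pauling): Be 1.57, F 3.98, Cl 3.16, Ca 1.00, Te 2.10, I 2.66.
So from lowest to highest: Ca < Be < Te < I < Cl < F.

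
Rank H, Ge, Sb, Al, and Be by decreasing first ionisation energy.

H, Be, Sb, Ge, Al

Removing the outermost electron gets harder across a period and easier down a group.
A diagonal step moves right (one effect) and down (the opposite effect) at once.
Ge > Al: the two effects oppose for this pair; the across-period effect wins (762 vs 578 kJ/mol).
Sb > Ge: the two effects oppose for this pair; the across-period effect wins (831 vs 762 kJ/mol).
Be > Sb: the two effects oppose for this pair; the down-group effect wins (900 vs 831 kJ/mol).
H > Be: period and group pull opposite ways; the down-group shift dominates (1312 vs 900 kJ/mol).
Tabulated first ionization energy (kJ/mol): H 1312, Be 900, Al 578, Ge 762, Sb 831.
So from highest to lowest: H > Be > Sb > Ge > Al.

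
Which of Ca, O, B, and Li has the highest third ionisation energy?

The third ionization energy removes an electron from the +2 ion. For each element: Ca²⁺ is the bare [Ar] core; O²⁺ still has 4 valence electrons; B²⁺ still has 1 valence electron; Li²⁺ is already 1 electron into the core.
Usually core removal costs more than valence removal, but here the competition is close: a tightly held n=2 valence electron can cost more to remove than an n=3 core electron, so the actual values have to decide it.
Valence configurations: O²⁺ [He]2s²2p², B²⁺ [He]2s¹.
Tabulated IE_3 (kJ/mol): Ca 4912, O 5300, B 3660, Li 11815.
Putting it together, IE_3: B < Ca < O < Li.

Li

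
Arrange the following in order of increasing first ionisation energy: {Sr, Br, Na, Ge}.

Na is in period 3, group 1; Ge is in period 4, group 14; Br is in period 4, group 17; Sr is in period 5, group 2.
First ionization energy rises across a period (greater Z_eff holds electrons more tightly) and falls down a group (valence electrons are farther from the nucleus).
Neither a single period nor a single group — weigh both effects.
Sr > Na: the two effects oppose for this pair; the across-period effect wins (550 vs 496 kJ/mol).
Ge > Sr: both effects reinforce here, so Ge is clearly the higher of the two.
Br > Ge: Br lies to the right of Ge in period 4, so the across-period effect alone puts Br higher.
Tabulated first ionization energy (kJ/mol): Na 496, Ge 762, Br 1140, Sr 550.
So from lowest to highest: Na < Sr < Ge < Br.

Na, Sr, Ge, Br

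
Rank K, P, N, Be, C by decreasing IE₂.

K, N, C, P, Be

After 1 electron has been removed, what remains? K⁺ is the bare [Ar] core; P⁺ still has 4 valence electrons; N⁺ still has 4 valence electrons; Be⁺ still has 1 valence electron; C⁺ still has 3 valence electrons.
Core electrons are held far more tightly than valence electrons, so K tops the IE_2 order.
Valence configurations: P⁺ [Ne]3s²3p², N⁺ [He]2s²2p², Be⁺ [He]2s¹, C⁺ [He]2s²2p¹.
Tabulated IE_2 (kJ/mol): K 3052, P 1907, N 2856, Be 1757, C 2353.
So the second ionization energies run Be < P < C < N < K.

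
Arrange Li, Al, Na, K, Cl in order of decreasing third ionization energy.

After 2 electrons have been removed, what remains? Li²⁺ is already 1 electron into the core; Al²⁺ still has 1 valence electron; Na²⁺ is already 1 electron into the core; K²⁺ is already 1 electron into the core; Cl²⁺ still has 5 valence electrons.
Pulling an electron out of a noble-gas core costs far more than removing a remaining valence electron, so K, Na and Li sit at the high end of IE_3.
Valence configurations: Al²⁺ [Ne]3s¹, Cl²⁺ [Ne]3s²3p³.
Approximate IE_3 values (kJ/mol): Li 11815, Al 2745, Na 6910, K 4420, Cl 3822.
Overall IE_3 order: Al < Cl < K < Na < Li.

Li > Na > K > Cl > Al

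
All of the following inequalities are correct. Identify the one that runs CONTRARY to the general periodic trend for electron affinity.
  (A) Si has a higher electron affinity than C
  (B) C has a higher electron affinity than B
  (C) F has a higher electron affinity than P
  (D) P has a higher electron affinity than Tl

(A)

The general trend: electron affinity increases across a period and decreases down a group.
(A) Si (period 3, group 14) vs C (period 2, group 14): the stated order contradicts the simple trend.
(B) C (period 2, group 14) vs B (period 2, group 13): the stated order agrees with the simple trend.
(C) F (period 2, group 17) vs P (period 3, group 15): the stated order agrees with the simple trend.
(D) P (period 3, group 15) vs Tl (period 6, group 13): the stated order agrees with the simple trend.
The exception is (A): Si's larger, more diffuse 3p orbitals accept an added electron slightly more readily than C's compact 2p.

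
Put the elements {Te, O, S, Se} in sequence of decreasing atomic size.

Te, Se, S, O

Radius decreases left→right (rising Z_eff, same n) and increases top→bottom (higher n).
All are in group 16, so atomic radius increases down the group.
So from largest to smallest: Te > Se > S > O.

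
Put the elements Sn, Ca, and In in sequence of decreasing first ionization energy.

Sn > Ca > In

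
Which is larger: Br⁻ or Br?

Forming Br⁻ adds 1 electron to Br. More electron–electron repulsion in the same shell, with unchanged nuclear charge, lets the cloud expand.
An anion is larger than its parent atom: Br⁻ > Br.

Br⁻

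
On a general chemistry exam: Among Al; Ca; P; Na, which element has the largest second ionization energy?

After 1 electron has been removed, what remains? Al⁺ still has 2 valence electrons; Ca⁺ still has 1 valence electron; P⁺ still has 4 valence electrons; Na⁺ is the bare [Ne] core.
Core electrons are held far more tightly than valence electrons, so Na tops the IE_2 order.
Valence configurations: Al⁺ [Ne]3s², Ca⁺ [Ar]4s¹, P⁺ [Ne]3s²3p².
The numbers (kJ/mol): Al 1817, Ca 1145, P 1907, Na 4562.
So the second ionization energies run Ca < Al < P < Na.

Na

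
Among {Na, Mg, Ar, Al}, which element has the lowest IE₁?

Na is in period 3, group 1; Mg is in period 3, group 2; Al is in period 3, group 13; Ar is in period 3, group 18.
Removing the outermost electron gets harder across a period and easier down a group.
All lie in period 3; the across-period trend (first ionization energy increases left to right) applies, with the exception below.
Note the exception: Mg has a higher first ionization energy than Al, contrary to the simple trend — Al's single 3p electron is easier to remove than one from Mg's filled 3s².
For reference (kJ/mol): Na 496, Mg 738, Al 578, Ar 1521.
The lowest IE₁ among these belongs to Na.

Na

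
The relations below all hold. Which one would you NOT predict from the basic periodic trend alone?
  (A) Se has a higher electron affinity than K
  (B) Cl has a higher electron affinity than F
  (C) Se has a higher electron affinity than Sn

The general trend: electron affinity increases across a period and decreases down a group.
(A) Se (period 4, group 16) vs K (period 4, group 1): the stated order agrees with the simple trend.
(B) Cl (period 3, group 17) vs F (period 2, group 17): the stated order contradicts the simple trend.
(C) Se (period 4, group 16) vs Sn (period 5, group 14): the stated order agrees with the simple trend.
The exception is (B): F's small 2p subshell makes the incoming electron feel strong e⁻–e⁻ repulsion, so Cl actually releases more energy on gaining an electron.

(B)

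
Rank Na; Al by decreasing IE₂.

Consider each +1 ion: Na⁺ is the bare [Ne] core; Al⁺ still has 2 valence electrons.
Breaking into a closed-shell core is much more expensive than removing a leftover valence electron — Na has the largest IE_2 here.
The numbers (kJ/mol): Na 4562, Al 1817.
Hence IE_2: Al < Na.

Na > Al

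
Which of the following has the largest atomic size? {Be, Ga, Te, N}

Te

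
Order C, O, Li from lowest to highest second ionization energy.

After 1 electron has been removed, what remains? C⁺ still has 3 valence electrons; O⁺ still has 5 valence electrons; Li⁺ is the bare [He] core.
Core electrons are held far more tightly than valence electrons, so Li tops the IE_2 order.
Valence configurations: C⁺ [He]2s²2p¹, O⁺ [He]2s²2p³.
Approximate IE_2 values (kJ/mol): C 2353, O 3388, Li 7298.
Hence IE_2: C < O < Li.

C, O, Li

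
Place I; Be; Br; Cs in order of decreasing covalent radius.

Be is in period 2, group 2; Br is in period 4, group 17; I is in period 5, group 17; Cs is in period 6, group 1.
Moving right in a period, electrons are added to the same shell under a stronger nuclear pull, so atoms get smaller; moving down, a new shell is opened and atoms get larger.
These span different periods and groups, so the two trends combine.
Br > Be: period and group pull opposite ways; the down-group shift dominates (114 vs 102 pm).
I > Br: I sits below Br in group 17, so the down-group effect alone puts I larger.
Cs > I: relative to I, both the across-period and down-group shifts push Cs's atomic radius up.
Tabulated atomic radius (pm): Be 102, Br 114, I 133, Cs 232.
So from largest to smallest: Cs > I > Br > Be.

Cs > I > Br > Be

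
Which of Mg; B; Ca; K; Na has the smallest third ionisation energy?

IE_3 is the cost of taking one more electron from the +2 cation: Mg²⁺ is the bare [Ne] core; B²⁺ still has 1 valence electron; Ca²⁺ is the bare [Ar] core; K²⁺ is already 1 electron into the core; Na²⁺ is already 1 electron into the core.
Core electrons are held far more tightly than valence electrons, so K, Ca, Na and Mg top the IE_3 order.
Tabulated IE_3 (kJ/mol): Mg 7733, B 3660, Ca 4912, K 4420, Na 6910.
So the third ionization energies run B < K < Ca < Na < Mg.

B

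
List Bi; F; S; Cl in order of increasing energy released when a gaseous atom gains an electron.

Bi < S < F < Cl

F is in period 2, group 17; S is in period 3, group 16; Cl is in period 3, group 17; Bi is in period 6, group 15.
Adding an electron releases more energy for atoms nearer the top right (short of the noble gases).
These span different periods and groups, so the two trends combine.
S > Bi: relative to Bi, both the across-period and down-group shifts push S's electron affinity up.
F > S: both effects reinforce here, so F is clearly the higher of the two.
Cl > F: this pair runs against the simple trend — see the exception note.
Note the exception: Cl has a higher electron affinity than F, contrary to the simple trend — F's small 2p subshell makes the incoming electron feel strong e⁻–e⁻ repulsion, so Cl actually releases more energy on gaining an electron.
Approximate values (kJ/mol): F 328, S 200, Cl 349, Bi 91.
So from lowest to highest: Bi < S < F < Cl.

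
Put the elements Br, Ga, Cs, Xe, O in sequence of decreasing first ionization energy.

O > Xe > Br > Ga > Cs

Across a period the outer electron is held more tightly (higher IE₁); down a group it sits in a higher shell, more shielded, and comes off more easily.
Here both period and group differ, so the two effects have to be weighed against each other.
Ga > Cs: relative to Cs, both the across-period and down-group shifts push Ga's first ionization energy up.
Br > Ga: both are in period 4; the period trend gives Br the larger value.
Xe > Br: the two effects oppose for this pair; the across-period effect wins (1170 vs 1140 kJ/mol).
O > Xe: the two effects oppose for this pair; the down-group effect wins (1314 vs 1170 kJ/mol).
Tabulated first ionization energy (kJ/mol): O 1314, Ga 579, Br 1140, Xe 1170, Cs 376.
So from highest to lowest: O > Xe > Br > Ga > Cs.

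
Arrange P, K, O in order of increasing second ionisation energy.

P < K < O

The second ionization energy removes an electron from the +1 ion. For each element: P⁺ still has 4 valence electrons; K⁺ is the bare [Ar] core; O⁺ still has 5 valence electrons.
Usually core removal costs more than valence removal, but here the competition is close: a tightly held n=2 valence electron can cost more to remove than an n=3 core electron, so the actual values have to decide it.
Valence configurations: P⁺ [Ne]3s²3p², O⁺ [He]2s²2p³.
Approximate IE_2 values (kJ/mol): P 1907, K 3052, O 3388.
Overall IE_2 order: P < K < O.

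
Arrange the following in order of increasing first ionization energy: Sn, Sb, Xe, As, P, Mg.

Sn < Mg < Sb < As < P < Xe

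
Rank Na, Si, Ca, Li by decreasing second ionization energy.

Li > Na > Si > Ca

Consider each +1 ion: Na⁺ is the bare [Ne] core; Si⁺ still has 3 valence electrons; Ca⁺ still has 1 valence electron; Li⁺ is the bare [He] core.
Core electrons are held far more tightly than valence electrons, so Na and Li top the IE_2 order.
Valence configurations: Si⁺ [Ne]3s²3p¹, Ca⁺ [Ar]4s¹.
The numbers (kJ/mol): Na 4562, Si 1577, Ca 1145, Li 7298.
Overall IE_2 order: Ca < Si < Na < Li.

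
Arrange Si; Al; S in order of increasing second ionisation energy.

Consider each +1 ion: Si⁺ still has 3 valence electrons; Al⁺ still has 2 valence electrons; S⁺ still has 5 valence electrons.
All are still removing valence electrons, so compare the +1 ions as you would atoms: IE_2 generally rises across a period (higher Z_eff) and falls down a group (larger shell), subject to the usual subshell exceptions.
Valence configurations: Si⁺ [Ne]3s²3p¹, Al⁺ [Ne]3s², S⁺ [Ne]3s²3p³.
Si⁺ loses a lone 3p electron whereas Al⁺ must break into a filled 3s² pair, so IE_2(Al) > IE_2(Si) even though Si has the higher nuclear charge.
Approximate IE_2 values (kJ/mol): Si 1577, Al 1817, S 2252.
Putting it together, IE_2: Si < Al < S.

Si, Al, S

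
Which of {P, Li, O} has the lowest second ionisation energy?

P

After 1 electron has been removed, what remains? P⁺ still has 4 valence electrons; Li⁺ is the bare [He] core; O⁺ still has 5 valence electrons.
Breaking into a closed-shell core is much more expensive than removing a leftover valence electron — Li has the largest IE_2 here.
Valence configurations: P⁺ [Ne]3s²3p², O⁺ [He]2s²2p³.
Tabulated IE_2 (kJ/mol): P 1907, Li 7298, O 3388.
Overall IE_2 order: P < O < Li.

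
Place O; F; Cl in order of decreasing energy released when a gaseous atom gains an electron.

Cl > F > O

O is in period 2, group 16; F is in period 2, group 17; Cl is in period 3, group 17.
Adding an electron releases more energy for atoms nearer the top right (short of the noble gases).
Neither a single period nor a single group — weigh both effects.
F > O: F lies to the right of O in period 2, so the across-period effect alone puts F higher.
Cl > F: this pair runs against the simple trend — see the exception note.
Note the exception: Cl has a higher electron affinity than F, contrary to the simple trend — F's small 2p subshell makes the incoming electron feel strong e⁻–e⁻ repulsion, so Cl actually releases more energy on gaining an electron.
Tabulated electron affinity (kJ/mol): O 141, F 328, Cl 349.
So from highest to lowest: Cl > F > O.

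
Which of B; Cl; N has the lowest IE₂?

IE_2 is the cost of taking one more electron from the +1 cation: B⁺ still has 2 valence electrons; Cl⁺ still has 6 valence electrons; N⁺ still has 4 valence electrons.
All are still removing valence electrons, so compare the +1 ions as you would atoms: IE_2 generally rises across a period (higher Z_eff) and falls down a group (larger shell), subject to the usual subshell exceptions.
Valence configurations: B⁺ [He]2s², Cl⁺ [Ne]3s²3p⁴, N⁺ [He]2s²2p².
The numbers (kJ/mol): B 2427, Cl 2298, N 2856.
Putting it together, IE_2: Cl < B < N.

Cl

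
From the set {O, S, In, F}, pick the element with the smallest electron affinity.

In

Electron affinity generally becomes more exothermic across a period toward the halogens and less exothermic down a group.
Here both period and group differ, so the two effects have to be weighed against each other.
O > In: both effects reinforce here, so O is clearly the higher of the two.
S > O: this pair runs against the simple trend — see the exception note.
F > S: both effects reinforce here, so F is clearly the higher of the two.
Note the exception: S has a higher electron affinity than O, contrary to the simple trend — the compact 2p subshell of O repels the added electron more than S's larger 3p does.
Tabulated electron affinity (kJ/mol): O 141, F 328, S 200, In 29.
The smallest electron affinity among these belongs to In.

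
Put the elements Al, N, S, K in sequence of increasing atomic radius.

N, S, Al, K

Radius decreases left→right (rising Z_eff, same n) and increases top→bottom (higher n).
Here both period and group differ, so the two effects have to be weighed against each other.
S > N: period and group pull opposite ways; the down-group shift dominates (103 vs 71 pm).
Al > S: Al lies to the left of S in period 3, so the across-period effect alone puts Al larger.
K > Al: both effects reinforce here, so K is clearly the larger of the two.
Approximate values (pm): N 71, Al 126, S 103, K 196.
So from smallest to largest: N < S < Al < K.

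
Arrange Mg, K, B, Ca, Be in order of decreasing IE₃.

Be, Mg, Ca, K, B

IE_3 is the cost of taking one more electron from the +2 cation: Mg²⁺ is the bare [Ne] core; K²⁺ is already 1 electron into the core; B²⁺ still has 1 valence electron; Ca²⁺ is the bare [Ar] core; Be²⁺ is the bare [He] core.
Breaking into a closed-shell core is much more expensive than removing a leftover valence electron — K, Ca, Mg and Be have the largest IE_3 here.
Tabulated IE_3 (kJ/mol): Mg 7733, K 4420, B 3660, Ca 4912, Be 14849.
Hence IE_3: B < K < Ca < Mg < Be.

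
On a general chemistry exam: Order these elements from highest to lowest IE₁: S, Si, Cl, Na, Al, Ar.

Ar > Cl > S > Si > Al > Na

Na is in period 3, group 1; Al is in period 3, group 13; Si is in period 3, group 14; S is in period 3, group 16; Cl is in period 3, group 17; Ar is in period 3, group 18.
IE₁ increases left→right with effective nuclear charge and decreases top→bottom as the valence shell moves farther out.
All lie in period 3, so first ionization energy increases left to right.
So from highest to lowest: Ar > Cl > S > Si > Al > Na.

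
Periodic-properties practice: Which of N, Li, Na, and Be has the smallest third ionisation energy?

The third ionization energy removes an electron from the +2 ion. For each element: N²⁺ still has 3 valence electrons; Li²⁺ is already 1 electron into the core; Na²⁺ is already 1 electron into the core; Be²⁺ is the bare [He] core.
Pulling an electron out of a noble-gas core costs far more than removing a remaining valence electron, so Na, Li and Be sit at the high end of IE_3.
The numbers (kJ/mol): N 4578, Li 11815, Na 6910, Be 14849.
So the third ionization energies run N < Na < Li < Be.

N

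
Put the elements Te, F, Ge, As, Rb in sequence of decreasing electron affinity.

F > Te > Ge > As > Rb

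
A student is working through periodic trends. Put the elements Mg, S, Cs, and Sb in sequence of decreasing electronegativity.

S > Sb > Mg > Cs

Mg is in period 3, group 2; S is in period 3, group 16; Sb is in period 5, group 15; Cs is in period 6, group 1.
Smaller atoms with higher effective nuclear charge are more electronegative.
Here both period and group differ, so the two effects have to be weighed against each other.
Mg > Cs: relative to Cs, both the across-period and down-group shifts push Mg's electronegativity up.
Sb > Mg: period and group pull opposite ways; the across-period shift dominates (2.05 vs 1.31).
S > Sb: relative to Sb, both the across-period and down-group shifts push S's electronegativity up.
Approximate values (Pauling): Mg 1.31, S 2.58, Sb 2.05, Cs 0.79.
So from highest to lowest: S > Sb > Mg > Cs.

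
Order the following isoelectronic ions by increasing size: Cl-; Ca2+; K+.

All of these have 18 electrons, so size is governed by nuclear charge alone: the more protons, the stronger the pull on the same electron cloud, and the smaller the ion.
Nuclear charges: Ca2+ (Z=20), K+ (Z=19), Cl- (Z=17).
Smallest to largest: Ca2+ < K+ < Cl-.

Ca2+ < K+ < Cl-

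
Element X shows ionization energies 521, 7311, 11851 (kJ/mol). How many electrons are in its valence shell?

1

Look for the largest jump between consecutive ionization energies: IE2/IE1 ≈ 14.0, far larger than any earlier ratio.
That jump marks the point where a core electron is being removed. So the atom has 1 valence electron.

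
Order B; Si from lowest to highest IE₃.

Si < B

IE_3 is the cost of taking one more electron from the +2 cation: B²⁺ still has 1 valence electron; Si²⁺ still has 2 valence electrons.
All are still removing valence electrons, so compare the +2 ions as you would atoms: IE_3 generally rises across a period (higher Z_eff) and falls down a group (larger shell), subject to the usual subshell exceptions.
Valence configurations: B²⁺ [He]2s¹, Si²⁺ [Ne]3s².
Tabulated IE_3 (kJ/mol): B 3660, Si 3232.
So the third ionization energies run Si < B.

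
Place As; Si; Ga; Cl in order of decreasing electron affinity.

Cl > Si > As > Ga

Si is in period 3, group 14; Cl is in period 3, group 17; Ga is in period 4, group 13; As is in period 4, group 15.
Electron affinity generally becomes more exothermic across a period toward the halogens and less exothermic down a group.
Neither a single period nor a single group — weigh both effects.
As > Ga: As lies to the right of Ga in period 4, so the across-period effect alone puts As higher.
Si > As: period and group pull opposite ways; the down-group shift dominates (134 vs 78 kJ/mol).
Cl > Si: Cl lies to the right of Si in period 3, so the across-period effect alone puts Cl higher.
Tabulated electron affinity (kJ/mol): Si 134, Cl 349, Ga 29, As 78.
So from highest to lowest: Cl > Si > As > Ga.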